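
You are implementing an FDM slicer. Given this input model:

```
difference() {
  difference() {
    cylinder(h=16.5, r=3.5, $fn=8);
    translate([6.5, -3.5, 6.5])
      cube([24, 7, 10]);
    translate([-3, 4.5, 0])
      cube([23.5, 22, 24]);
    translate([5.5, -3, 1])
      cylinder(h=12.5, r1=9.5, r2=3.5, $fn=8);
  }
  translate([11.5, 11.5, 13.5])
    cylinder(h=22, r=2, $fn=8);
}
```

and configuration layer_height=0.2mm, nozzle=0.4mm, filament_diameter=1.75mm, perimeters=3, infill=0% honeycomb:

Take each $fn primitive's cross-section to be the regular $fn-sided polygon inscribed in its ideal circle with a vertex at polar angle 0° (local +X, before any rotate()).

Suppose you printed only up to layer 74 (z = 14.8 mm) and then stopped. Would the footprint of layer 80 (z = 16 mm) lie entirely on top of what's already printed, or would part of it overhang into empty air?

entirely on top

Compare the two slices. At z = 14.8: the r=3.5 cylinder gives a regular 8-gon of circumradius 3.5 (constant along its height) (area = (8/2)·3.500²·sin(360°/8) = 34.65 mm²); the cube at (6.5, -3.5) (footprint 24×7) is included at this height (area 168.00 mm²); the 23.5×22 cube at (-3, 4.5) contributes its full rectangle (area 517.00 mm²); the cone at (5.5, -3) is absent (z outside [1, 13.5]); Taking the first minus the rest: starting from the r=3.5 cylinder (34.65 mm²), the 24×7 cube at (6.5, -3.5) misses the remaining region (no effect); the 23.5×22 cube at (-3, 4.5) misses the remaining region (no effect) — area = 34.65 mm²; the r=2 cylinder at (11.5, 11.5) gives a regular 8-gon of circumradius 2 (constant along its height) (area = (8/2)·2.000²·sin(360°/8) = 11.31 mm²); Taking the first minus the rest: starting from that combined region (34.65 mm²), the r=2 cylinder at (11.5, 11.5) misses the remaining region (no effect) — area = 34.65 mm². At z = 16: the r=3.5 cylinder contributes a regular 8-gon of circumradius 3.5 (area = (8/2)·3.500²·sin(360°/8) = 34.65 mm²); the cube at (6.5, -3.5) is present — its section is the full 24×7 rectangle (area 168.00 mm²); the cube at (-3, 4.5) (footprint 23.5×22) is included at this height (area 517.00 mm²); the cone at (5.5, -3) is absent (z outside [1, 13.5]); Taking the first minus the rest: starting from the r=3.5 cylinder (34.65 mm²), the 24×7 cube at (6.5, -3.5) misses the remaining region (no effect); the 23.5×22 cube at (-3, 4.5) misses the remaining region (no effect) — area = 34.65 mm²; the r=2 cylinder at (11.5, 11.5) contributes a regular 8-gon of circumradius 2 (area = (8/2)·2.000²·sin(360°/8) = 11.31 mm²); After the difference (first − rest): starting from the result so far (34.65 mm²), the r=2 cylinder at (11.5, 11.5) misses the remaining region (no effect) — area = 34.65 mm². Checking containment: the cross-section at z = 16 is a subset of the cross-section at z = 14.8.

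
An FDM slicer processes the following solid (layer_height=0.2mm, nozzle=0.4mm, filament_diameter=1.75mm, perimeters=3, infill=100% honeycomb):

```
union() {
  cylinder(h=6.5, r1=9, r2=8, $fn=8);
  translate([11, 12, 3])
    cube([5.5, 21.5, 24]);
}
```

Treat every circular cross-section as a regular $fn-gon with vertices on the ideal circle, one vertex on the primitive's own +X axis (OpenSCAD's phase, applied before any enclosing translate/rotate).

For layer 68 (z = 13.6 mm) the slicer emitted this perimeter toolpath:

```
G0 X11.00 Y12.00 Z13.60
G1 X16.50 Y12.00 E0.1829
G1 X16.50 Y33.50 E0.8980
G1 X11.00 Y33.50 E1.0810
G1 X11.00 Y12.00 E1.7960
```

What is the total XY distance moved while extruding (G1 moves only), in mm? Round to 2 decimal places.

54.00 mm

Sum the Euclidean lengths of each G1 segment: total = 54.00 mm.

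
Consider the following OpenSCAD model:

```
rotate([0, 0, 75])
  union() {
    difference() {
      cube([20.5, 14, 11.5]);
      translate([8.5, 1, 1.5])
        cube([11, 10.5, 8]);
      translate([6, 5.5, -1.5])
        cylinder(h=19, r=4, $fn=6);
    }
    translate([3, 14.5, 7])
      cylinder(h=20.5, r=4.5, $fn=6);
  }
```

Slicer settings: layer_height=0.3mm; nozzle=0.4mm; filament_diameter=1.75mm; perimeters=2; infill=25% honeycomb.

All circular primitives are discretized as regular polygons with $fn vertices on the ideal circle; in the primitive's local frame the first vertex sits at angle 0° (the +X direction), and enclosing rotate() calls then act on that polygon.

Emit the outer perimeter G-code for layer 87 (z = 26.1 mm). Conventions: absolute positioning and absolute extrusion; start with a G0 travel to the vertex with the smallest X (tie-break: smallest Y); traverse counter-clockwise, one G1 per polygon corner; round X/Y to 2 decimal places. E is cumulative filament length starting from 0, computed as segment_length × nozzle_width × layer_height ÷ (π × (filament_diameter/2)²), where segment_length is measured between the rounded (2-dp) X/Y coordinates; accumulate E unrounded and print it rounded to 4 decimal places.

G0 X-17.58 Y5.49 Z26.10
G1 X-14.39 Y2.30 E0.2251
G1 X-10.05 Y3.47 E0.4493
G1 X-8.88 Y7.82 E0.6741
G1 X-12.06 Y11.00 E0.8984
G1 X-16.41 Y9.83 E1.1232
G1 X-17.58 Y5.49 E1.3474

At z = 26.1 mm: the cube does not reach this height (z outside [0, 11.5]); the cube at (8.5, 1) is not intersected at this z (z outside [1.5, 9.5]); the cylinder at (6, 5.5) does not reach this height (z outside [-1.5, 17.5]); Taking the first minus the rest: the first operand is absent here, so nothing remains; the r=4.5 cylinder at (3, 14.5) gives a regular 6-gon of circumradius 4.5 (constant along its height); Combining (union): only the r=4.5 cylinder at (3, 14.5) is present, so the union is just that shape — 1 connected region; (rotated 75° about Z; rotation is an isometry so areas/perimeters/island counts are preserved). The outline is a single polygon with 6 vertices. Extrusion per mm of travel: 0.4 × 0.3 / (π × 0.875²) = 0.049890. Accumulating E over each segment gives final E = 1.3474.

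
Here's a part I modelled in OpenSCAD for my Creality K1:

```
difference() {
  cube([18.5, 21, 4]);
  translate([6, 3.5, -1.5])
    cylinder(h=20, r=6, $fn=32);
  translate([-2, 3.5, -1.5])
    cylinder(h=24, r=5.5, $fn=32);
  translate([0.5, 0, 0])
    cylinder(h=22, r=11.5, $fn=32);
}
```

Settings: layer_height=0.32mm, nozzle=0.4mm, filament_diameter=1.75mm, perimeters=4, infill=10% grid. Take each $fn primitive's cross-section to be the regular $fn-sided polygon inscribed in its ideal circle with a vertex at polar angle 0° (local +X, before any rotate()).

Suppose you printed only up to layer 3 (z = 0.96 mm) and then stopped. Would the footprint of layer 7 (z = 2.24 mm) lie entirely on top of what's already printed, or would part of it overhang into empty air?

Compare the two slices. At z = 0.96: the cube is present — its section is the full 18.5×21 rectangle (area 388.50 mm²); the r=6 cylinder at (6, 3.5) contributes a regular 32-gon of circumradius 6 (area = (32/2)·6.000²·sin(360°/32) = 112.37 mm²); the r=5.5 cylinder at (-2, 3.5) contributes a regular 32-gon of circumradius 5.5 (area = (32/2)·5.500²·sin(360°/32) = 94.42 mm²); the r=11.5 cylinder at (0.5, 0) contributes a regular 32-gon of circumradius 11.5 (area = (32/2)·11.500²·sin(360°/32) = 412.81 mm²); After the difference (first − rest): starting from the 18.5×21 cube (388.50 mm²), the r=6 cylinder at (6, 3.5) partially overlaps it — only the 95.52 mm² overlap (of its 112.37 mm²) is removed, clipping the outline; the r=5.5 cylinder at (-2, 3.5) partially overlaps it — only the 4.43 mm² overlap (of its 94.42 mm²) is removed, clipping the outline; the r=11.5 cylinder at (0.5, 0) partially overlaps it — only the 15.41 mm² overlap (of its 412.81 mm²) is removed, clipping the outline — area = 273.13 mm². At z = 2.24: the 18.5×21 cube contributes its full rectangle (area 388.50 mm²); the r=6 cylinder at (6, 3.5) contributes a regular 32-gon of circumradius 6 (area = (32/2)·6.000²·sin(360°/32) = 112.37 mm²); the r=5.5 cylinder at (-2, 3.5) contributes a regular 32-gon of circumradius 5.5 (area = (32/2)·5.500²·sin(360°/32) = 94.42 mm²); the r=11.5 cylinder at (0.5, 0) contributes a regular 32-gon of circumradius 11.5 (area = (32/2)·11.500²·sin(360°/32) = 412.81 mm²); Taking the first minus the rest: starting from the 18.5×21 cube (388.50 mm²), the r=6 cylinder at (6, 3.5) partially overlaps it — only the 95.52 mm² overlap (of its 112.37 mm²) is removed, clipping the outline; the r=5.5 cylinder at (-2, 3.5) partially overlaps it — only the 4.43 mm² overlap (of its 94.42 mm²) is removed, clipping the outline; the r=11.5 cylinder at (0.5, 0) partially overlaps it — only the 15.41 mm² overlap (of its 412.81 mm²) is removed, clipping the outline — area = 273.13 mm². Checking containment: the cross-section at z = 2.24 is a subset of the cross-section at z = 0.96.

entirely on top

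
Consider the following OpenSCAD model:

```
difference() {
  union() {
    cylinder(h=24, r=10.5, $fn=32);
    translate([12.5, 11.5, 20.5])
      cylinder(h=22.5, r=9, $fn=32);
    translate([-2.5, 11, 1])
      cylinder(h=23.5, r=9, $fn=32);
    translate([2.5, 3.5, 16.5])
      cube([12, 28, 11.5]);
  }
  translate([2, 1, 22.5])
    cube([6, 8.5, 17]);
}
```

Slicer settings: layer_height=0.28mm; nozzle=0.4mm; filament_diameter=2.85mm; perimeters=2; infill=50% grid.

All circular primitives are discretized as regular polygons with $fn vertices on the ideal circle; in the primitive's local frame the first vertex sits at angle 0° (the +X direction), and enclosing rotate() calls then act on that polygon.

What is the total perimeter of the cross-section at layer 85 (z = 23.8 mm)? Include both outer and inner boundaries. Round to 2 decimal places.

161.06 mm

At z = 23.8 mm: the r=10.5 cylinder contributes a regular 32-gon of circumradius 10.5 (perimeter = 2·32·10.500·sin(180°/32) = 65.87 mm); the r=9 cylinder at (12.5, 11.5) contributes a regular 32-gon of circumradius 9 (perimeter = 2·32·9.000·sin(180°/32) = 56.46 mm); the cylinder at (-2.5, 11): section is a regular 32-gon, circumradius r=9 (perimeter = 2·32·9.000·sin(180°/32) = 56.46 mm); the cube at (2.5, 3.5) is present — its section is the full 12×28 rectangle (perimeter 80.00 mm); Taking the union: the regions partially overlap (shared area 307.91 mm²), so the edge portions inside another operand are dropped and the merged outline is re-measured after clipping — boundary = 132.06 mm; the cube at (2, 1) is present — its section is the full 6×8.5 rectangle (perimeter 29.00 mm); Subtracting the remaining from the first: starting from that combined region, the 6×8.5 cube at (2, 1) lies wholly inside it (removes its full 51.00 mm² and its 29.00 mm outline becomes a hole wall) — boundary (outer + 1 inner loop) = 161.06 mm. Overall, the cross-section is one region with 1 hole. Total boundary length (outer + inner) = 161.06 mm.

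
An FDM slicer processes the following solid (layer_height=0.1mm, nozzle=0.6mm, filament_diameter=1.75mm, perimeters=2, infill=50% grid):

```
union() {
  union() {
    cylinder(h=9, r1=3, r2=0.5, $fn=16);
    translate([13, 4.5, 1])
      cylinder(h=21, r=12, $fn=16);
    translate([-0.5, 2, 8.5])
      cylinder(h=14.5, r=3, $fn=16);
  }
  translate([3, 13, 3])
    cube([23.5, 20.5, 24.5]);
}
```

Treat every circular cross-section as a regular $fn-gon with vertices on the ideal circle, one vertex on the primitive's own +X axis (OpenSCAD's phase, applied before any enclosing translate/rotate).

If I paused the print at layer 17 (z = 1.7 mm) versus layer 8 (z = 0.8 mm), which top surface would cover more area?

Layer 17 (z = 1.7): the cone (r1=3→r2=0.5) has section circumradius 2.528 here — a regular 16-gon (area = (16/2)·2.528²·sin(360°/16) = 19.56 mm²); the cylinder at (13, 4.5): section is a regular 16-gon, circumradius r=12 (area = (16/2)·12.000²·sin(360°/16) = 440.85 mm²); the cylinder at (-0.5, 2) is not intersected at this z (z outside [8.5, 23]); Taking the union: the regions partially overlap — summed areas 460.41 mm² minus the doubly-counted overlap 1.26 mm² gives 459.15 mm² — area = 459.15 mm²; the cube at (3, 13) is absent (z outside [3, 27.5]); Merging all regions: only the result so far is present, so the union is just that shape — area = 459.15 mm². So its area = 459.15 mm². Layer 8 (z = 0.8): the cone (r1=3→r2=0.5) has section circumradius 2.778 here — a regular 16-gon (area = (16/2)·2.778²·sin(360°/16) = 23.62 mm²); the cylinder at (13, 4.5) is absent (z outside [1, 22]); the cylinder at (-0.5, 2) is not intersected at this z (z outside [8.5, 23]); Merging all regions: only the cone is present, so the union is just that shape — area = 23.62 mm²; the cube at (3, 13) does not reach this height (z outside [3, 27.5]); Merging all regions: only the result so far is present, so the union is just that shape — area = 23.62 mm². So its area = 23.62 mm². Layer 17 is larger (459.15 vs 23.62 mm²).

layer 17 (z = 1.7 mm)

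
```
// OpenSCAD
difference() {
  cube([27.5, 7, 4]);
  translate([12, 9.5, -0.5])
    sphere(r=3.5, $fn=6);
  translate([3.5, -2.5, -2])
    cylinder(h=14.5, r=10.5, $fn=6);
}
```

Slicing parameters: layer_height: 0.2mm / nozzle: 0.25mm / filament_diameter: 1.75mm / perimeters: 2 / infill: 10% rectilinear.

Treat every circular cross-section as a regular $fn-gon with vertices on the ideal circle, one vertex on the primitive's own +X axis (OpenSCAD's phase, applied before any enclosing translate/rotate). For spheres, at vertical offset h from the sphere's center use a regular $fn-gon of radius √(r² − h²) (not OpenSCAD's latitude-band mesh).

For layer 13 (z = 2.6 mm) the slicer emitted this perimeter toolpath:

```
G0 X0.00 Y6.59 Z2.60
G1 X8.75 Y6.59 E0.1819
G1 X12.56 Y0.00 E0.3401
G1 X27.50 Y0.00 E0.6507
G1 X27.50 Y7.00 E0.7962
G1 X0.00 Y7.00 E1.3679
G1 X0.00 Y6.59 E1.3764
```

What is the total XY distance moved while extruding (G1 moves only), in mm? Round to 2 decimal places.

Sum the Euclidean lengths of each G1 segment: total = 66.21 mm.

66.21 mm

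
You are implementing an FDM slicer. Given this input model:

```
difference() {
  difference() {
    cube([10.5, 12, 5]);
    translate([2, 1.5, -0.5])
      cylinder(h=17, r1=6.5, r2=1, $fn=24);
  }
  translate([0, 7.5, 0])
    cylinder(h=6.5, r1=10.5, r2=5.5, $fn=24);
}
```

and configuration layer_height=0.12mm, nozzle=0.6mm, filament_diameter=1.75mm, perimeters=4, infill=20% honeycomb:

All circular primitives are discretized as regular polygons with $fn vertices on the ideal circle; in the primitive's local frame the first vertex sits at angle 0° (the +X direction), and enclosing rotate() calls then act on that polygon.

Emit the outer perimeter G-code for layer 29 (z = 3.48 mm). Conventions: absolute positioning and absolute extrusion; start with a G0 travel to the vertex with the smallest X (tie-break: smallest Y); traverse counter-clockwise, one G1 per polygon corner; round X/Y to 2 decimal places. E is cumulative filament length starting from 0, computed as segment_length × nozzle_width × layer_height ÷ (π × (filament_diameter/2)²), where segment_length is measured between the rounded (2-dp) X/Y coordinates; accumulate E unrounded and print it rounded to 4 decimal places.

At z = 3.48 mm: the 10.5×12 cube contributes its full rectangle; the cone at (2, 1.5) contributes a regular 24-gon of circumradius 5.212 (interpolated between r1=6.5 and r2=1 at t=0.234); Subtracting the remaining from the first: starting from the 10.5×12 cube, the cone at (2, 1.5) partially overlaps it — only the 41.86 mm² overlap (of its 84.38 mm²) is removed, clipping the outline — 1 connected region; the cone at (0, 7.5) contributes a regular 24-gon of circumradius 7.823 (interpolated between r1=10.5 and r2=5.5 at t=0.535); Subtracting the remaining from the first: starting from the result so far, the cone at (0, 7.5) partially overlaps it — only the 45.54 mm² overlap (of its 190.08 mm²) is removed, clipping the outline — 1 connected region. The outline is a single polygon with 13 vertices. Extrusion per mm of travel: 0.6 × 0.12 / (π × 0.875²) = 0.029934. Accumulating E over each segment gives final E = 0.9673.

G0 X6.32 Y12.00 Z3.48
G1 X6.77 Y11.41 E0.0222
G1 X7.56 Y9.52 E0.0835
G1 X7.82 Y7.50 E0.1445
G1 X7.56 Y5.48 E0.2055
G1 X6.77 Y3.59 E0.2668
G1 X6.74 Y3.55 E0.2683
G1 X7.03 Y2.85 E0.2910
G1 X7.21 Y1.50 E0.3317
G1 X7.03 Y0.15 E0.3725
G1 X6.97 Y0.00 E0.3773
G1 X10.50 Y0.00 E0.4830
G1 X10.50 Y12.00 E0.8422
G1 X6.32 Y12.00 E0.9673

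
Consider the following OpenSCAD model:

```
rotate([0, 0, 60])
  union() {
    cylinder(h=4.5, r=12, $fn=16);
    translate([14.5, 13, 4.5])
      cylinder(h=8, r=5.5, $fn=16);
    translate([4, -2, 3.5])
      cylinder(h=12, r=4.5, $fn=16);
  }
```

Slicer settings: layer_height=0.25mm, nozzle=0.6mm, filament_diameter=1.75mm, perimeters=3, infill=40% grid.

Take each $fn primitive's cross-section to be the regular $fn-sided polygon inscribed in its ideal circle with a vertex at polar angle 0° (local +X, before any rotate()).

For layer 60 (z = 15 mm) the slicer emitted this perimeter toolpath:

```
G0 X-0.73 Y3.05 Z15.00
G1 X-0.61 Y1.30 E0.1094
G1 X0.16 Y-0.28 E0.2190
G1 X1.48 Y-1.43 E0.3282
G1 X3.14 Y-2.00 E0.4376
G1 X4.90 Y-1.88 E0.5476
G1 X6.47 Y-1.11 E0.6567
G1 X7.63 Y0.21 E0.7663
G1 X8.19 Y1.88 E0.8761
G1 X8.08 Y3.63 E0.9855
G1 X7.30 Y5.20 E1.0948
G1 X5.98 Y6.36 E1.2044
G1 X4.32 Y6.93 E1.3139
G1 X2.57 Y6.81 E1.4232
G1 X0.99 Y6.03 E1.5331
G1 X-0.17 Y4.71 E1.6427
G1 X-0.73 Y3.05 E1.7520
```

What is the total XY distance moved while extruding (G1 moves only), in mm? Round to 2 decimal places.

28.09 mm

Sum the Euclidean lengths of each G1 segment: total = 28.09 mm.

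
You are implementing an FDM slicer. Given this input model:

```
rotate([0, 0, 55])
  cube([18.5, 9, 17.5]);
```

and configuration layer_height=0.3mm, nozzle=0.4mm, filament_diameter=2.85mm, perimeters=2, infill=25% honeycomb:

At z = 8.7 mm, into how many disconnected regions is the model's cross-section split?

At z = 8.7 mm: the 18.5×9 cube contributes its full rectangle; (whole slice rotated 55° about Z — lengths, areas and connectivity unchanged). The result has 1 disconnected region.

1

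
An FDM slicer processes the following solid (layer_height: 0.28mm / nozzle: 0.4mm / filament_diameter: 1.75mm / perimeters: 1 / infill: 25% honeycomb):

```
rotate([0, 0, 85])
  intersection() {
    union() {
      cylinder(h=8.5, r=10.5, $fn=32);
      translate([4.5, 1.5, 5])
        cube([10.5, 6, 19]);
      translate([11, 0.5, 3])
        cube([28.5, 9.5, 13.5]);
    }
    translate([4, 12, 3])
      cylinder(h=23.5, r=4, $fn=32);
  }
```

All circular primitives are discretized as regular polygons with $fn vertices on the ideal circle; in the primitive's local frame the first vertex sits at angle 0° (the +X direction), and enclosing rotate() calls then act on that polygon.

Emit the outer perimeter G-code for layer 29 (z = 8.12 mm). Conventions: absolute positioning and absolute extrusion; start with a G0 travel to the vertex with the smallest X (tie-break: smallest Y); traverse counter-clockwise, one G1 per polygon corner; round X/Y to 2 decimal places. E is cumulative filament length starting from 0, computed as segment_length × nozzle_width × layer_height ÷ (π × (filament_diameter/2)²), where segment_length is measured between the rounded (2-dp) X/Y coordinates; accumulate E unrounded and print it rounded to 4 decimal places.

At z = 8.12 mm: the cylinder: section is a regular 32-gon, circumradius r=10.5; the cube at (4.5, 1.5) is present — its section is the full 10.5×6 rectangle; the 28.5×9.5 cube at (11, 0.5) contributes its full rectangle; Merging all regions: the regions partially overlap (shared area 52.50 mm²), so overlapping operands fuse into one piece — 1 connected region; the cylinder at (4, 12): section is a regular 32-gon, circumradius r=4; After intersecting: the r=4 cylinder at (4, 12) partially overlaps the result so far; clipping to the common part keeps 7.45 mm² — 1 connected region; (rotated 85° about Z; rotation is an isometry so areas/perimeters/island counts are preserved). The outline is a single polygon with 13 vertices. Extrusion per mm of travel: 0.4 × 0.28 / (π × 0.875²) = 0.046564. Accumulating E over each segment gives final E = 0.6028.

G0 X-10.40 Y1.22 Z8.12
G1 X-9.68 Y1.52 E0.0363
G1 X-9.03 Y1.97 E0.0731
G1 X-8.49 Y2.53 E0.1094
G1 X-8.06 Y3.18 E0.1456
G1 X-7.77 Y3.91 E0.1822
G1 X-7.62 Y4.68 E0.2188
G1 X-7.63 Y5.47 E0.2555
G1 X-7.79 Y6.23 E0.2917
G1 X-8.01 Y6.75 E0.3180
G1 X-8.19 Y6.57 E0.3298
G1 X-9.31 Y4.85 E0.4254
G1 X-10.08 Y2.94 E0.5213
G1 X-10.40 Y1.22 E0.6028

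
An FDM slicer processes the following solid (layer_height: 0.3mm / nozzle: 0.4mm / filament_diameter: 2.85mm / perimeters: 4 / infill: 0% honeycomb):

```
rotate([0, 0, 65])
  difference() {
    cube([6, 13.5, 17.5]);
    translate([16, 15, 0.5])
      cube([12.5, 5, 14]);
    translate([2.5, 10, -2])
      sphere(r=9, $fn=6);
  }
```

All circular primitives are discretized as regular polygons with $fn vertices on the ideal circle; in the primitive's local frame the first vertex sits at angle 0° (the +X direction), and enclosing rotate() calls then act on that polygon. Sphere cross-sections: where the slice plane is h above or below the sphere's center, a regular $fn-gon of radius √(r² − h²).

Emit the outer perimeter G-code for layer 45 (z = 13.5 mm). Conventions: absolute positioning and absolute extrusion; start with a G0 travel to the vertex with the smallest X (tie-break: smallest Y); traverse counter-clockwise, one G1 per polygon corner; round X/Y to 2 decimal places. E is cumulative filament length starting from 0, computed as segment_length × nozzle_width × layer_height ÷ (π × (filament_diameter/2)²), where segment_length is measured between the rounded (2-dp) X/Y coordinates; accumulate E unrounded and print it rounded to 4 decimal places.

G0 X-12.24 Y5.71 Z13.50
G1 X0.00 Y0.00 E0.2541
G1 X2.54 Y5.44 E0.3670
G1 X-9.70 Y11.14 E0.6210
G1 X-12.24 Y5.71 E0.7337

At z = 13.5 mm: the cube is present — its section is the full 6×13.5 rectangle; the cube at (16, 15) (footprint 12.5×5) is included at this height; the sphere at (2.5, 10) does not reach this height (|z−center|=15.500 > r=9); Taking the first minus the rest: starting from the 6×13.5 cube, the 12.5×5 cube at (16, 15) misses the remaining region (no effect) — 1 connected region; (rotated 65° about Z; rotation is an isometry so areas/perimeters/island counts are preserved). The outline is a single polygon with 4 vertices. Extrusion per mm of travel: 0.4 × 0.3 / (π × 1.425²) = 0.018811. Accumulating E over each segment gives final E = 0.7337.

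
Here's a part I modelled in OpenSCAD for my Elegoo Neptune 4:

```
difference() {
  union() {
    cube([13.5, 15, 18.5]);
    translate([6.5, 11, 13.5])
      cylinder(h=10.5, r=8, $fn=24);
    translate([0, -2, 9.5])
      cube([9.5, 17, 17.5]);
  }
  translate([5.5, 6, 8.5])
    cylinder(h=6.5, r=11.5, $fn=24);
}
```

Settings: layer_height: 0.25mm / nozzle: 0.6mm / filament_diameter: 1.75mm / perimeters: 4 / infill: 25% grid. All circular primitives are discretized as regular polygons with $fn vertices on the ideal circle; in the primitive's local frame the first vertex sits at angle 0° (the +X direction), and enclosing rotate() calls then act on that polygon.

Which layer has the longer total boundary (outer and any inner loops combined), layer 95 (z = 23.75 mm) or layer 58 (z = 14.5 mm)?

layer 95 (z = 23.75 mm)

Layer 95 (z = 23.75): the cube is not intersected at this z (z outside [0, 18.5]); the cylinder at (6.5, 11): section is a regular 24-gon, circumradius r=8 (perimeter = 2·24·8.000·sin(180°/24) = 50.12 mm); the 9.5×17 cube at (0, -2) contributes its full rectangle (perimeter 53.00 mm); Merging all regions: the regions partially overlap (shared area 106.44 mm²), so the edge portions inside another operand are dropped and the merged outline is re-measured after clipping — boundary = 62.98 mm; the cylinder at (5.5, 6) does not reach this height (z outside [8.5, 15]); Subtracting the remaining from the first: none of the subtracted shapes is present at this height, so the result so far is unchanged — boundary = 62.98 mm. So its perimeter = 62.98 mm. Layer 58 (z = 14.5): the cube (footprint 13.5×15) is included at this height (perimeter 57.00 mm); the r=8 cylinder at (6.5, 11) gives a regular 24-gon of circumradius 8 (constant along its height) (perimeter = 2·24·8.000·sin(180°/24) = 50.12 mm); the cube at (0, -2) (footprint 9.5×17) is included at this height (perimeter 53.00 mm); Taking the union: the regions partially overlap (shared area 288.91 mm²), so the edge portions inside another operand are dropped and the merged outline is re-measured after clipping — boundary = 65.10 mm; the cylinder at (5.5, 6): section is a regular 24-gon, circumradius r=11.5 (perimeter = 2·24·11.500·sin(180°/24) = 72.05 mm); Taking the first minus the rest: starting from the result so far, the r=11.5 cylinder at (5.5, 6) partially overlaps it — only the 257.35 mm² overlap (of its 410.75 mm²) is removed, clipping the outline — boundary = 31.23 mm. So its perimeter = 31.23 mm. Layer 95 is larger (62.98 vs 31.23 mm).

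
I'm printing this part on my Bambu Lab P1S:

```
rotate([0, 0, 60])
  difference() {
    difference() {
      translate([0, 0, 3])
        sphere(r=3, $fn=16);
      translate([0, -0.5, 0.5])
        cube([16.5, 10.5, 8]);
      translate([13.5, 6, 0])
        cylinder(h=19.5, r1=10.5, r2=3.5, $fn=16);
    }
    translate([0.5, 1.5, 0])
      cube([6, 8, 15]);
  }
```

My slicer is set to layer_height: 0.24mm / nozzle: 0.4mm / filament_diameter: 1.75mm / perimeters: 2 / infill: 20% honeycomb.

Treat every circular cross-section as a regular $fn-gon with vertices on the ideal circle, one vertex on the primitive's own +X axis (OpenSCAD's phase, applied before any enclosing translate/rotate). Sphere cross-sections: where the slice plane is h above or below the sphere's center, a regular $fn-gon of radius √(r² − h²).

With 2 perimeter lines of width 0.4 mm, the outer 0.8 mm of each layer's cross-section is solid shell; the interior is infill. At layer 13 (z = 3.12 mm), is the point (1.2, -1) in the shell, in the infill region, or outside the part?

infill

At z = 3.12 mm: the r=3 sphere contributes a regular 16-gon of circumradius √(3²−0.12²) = 2.998; the cube at (0, -0.5) (footprint 16.5×10.5) is included at this height; the cone at (13.5, 6) (r1=10.5→r2=3.5) has section circumradius 9.380 here — a regular 16-gon; After the difference (first − rest): starting from the r=3 sphere, the 16.5×10.5 cube at (0, -0.5) partially overlaps it — only the 8.35 mm² overlap (of its 173.25 mm²) is removed, clipping the outline; the cone at (13.5, 6) misses the remaining region (no effect) — 1 connected region; the cube at (0.5, 1.5) (footprint 6×8) is included at this height; Taking the first minus the rest: starting from the result so far, the 6×8 cube at (0.5, 1.5) misses the remaining region (no effect) — 1 connected region; (rotated 60° about Z; rotation is an isometry so areas/perimeters/island counts are preserved). Overall, the cross-section is a single solid region. Undo the 60° rotation: the query point maps to (-0.266, -1.539) in the un-rotated model frame. The nearest boundary edge runs (0.00, 3.00)→(0.00, -0.50); distance from the point to it = 1.07 mm. The point is inside the cross-section and 1.07 mm from the nearest boundary — more than the 0.8 mm shell width (2 × 0.4), so it's in the infill interior.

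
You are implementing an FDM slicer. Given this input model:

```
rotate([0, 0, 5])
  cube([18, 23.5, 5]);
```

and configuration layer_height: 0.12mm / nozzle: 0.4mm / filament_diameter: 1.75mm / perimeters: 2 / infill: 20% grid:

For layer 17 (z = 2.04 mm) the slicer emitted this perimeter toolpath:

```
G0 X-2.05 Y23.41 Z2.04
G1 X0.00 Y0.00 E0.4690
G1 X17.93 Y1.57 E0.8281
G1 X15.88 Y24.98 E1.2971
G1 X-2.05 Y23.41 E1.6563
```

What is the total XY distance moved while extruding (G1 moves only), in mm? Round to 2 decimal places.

Sum the Euclidean lengths of each G1 segment: total = 83.00 mm.

83.00 mm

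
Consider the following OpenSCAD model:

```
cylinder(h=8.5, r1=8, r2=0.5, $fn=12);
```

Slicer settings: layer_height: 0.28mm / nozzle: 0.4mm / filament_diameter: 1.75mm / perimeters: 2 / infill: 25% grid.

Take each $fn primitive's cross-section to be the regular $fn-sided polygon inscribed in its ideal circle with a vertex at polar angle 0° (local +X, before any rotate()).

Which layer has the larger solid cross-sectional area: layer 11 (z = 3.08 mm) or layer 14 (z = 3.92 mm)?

layer 11 (z = 3.08 mm)

Layer 11 (z = 3.08): the cone: at t=0.362 of its height the radius interpolates to r₁+(r₂−r₁)t = 5.282, giving a regular 12-gon of that circumradius (area = (12/2)·5.282²·sin(360°/12) = 83.71 mm²). So its area = 83.71 mm². Layer 14 (z = 3.92): the cone: at t=0.461 of its height the radius interpolates to r₁+(r₂−r₁)t = 4.541, giving a regular 12-gon of that circumradius (area = (12/2)·4.541²·sin(360°/12) = 61.87 mm²). So its area = 61.87 mm². Layer 11 is larger (83.71 vs 61.87 mm²).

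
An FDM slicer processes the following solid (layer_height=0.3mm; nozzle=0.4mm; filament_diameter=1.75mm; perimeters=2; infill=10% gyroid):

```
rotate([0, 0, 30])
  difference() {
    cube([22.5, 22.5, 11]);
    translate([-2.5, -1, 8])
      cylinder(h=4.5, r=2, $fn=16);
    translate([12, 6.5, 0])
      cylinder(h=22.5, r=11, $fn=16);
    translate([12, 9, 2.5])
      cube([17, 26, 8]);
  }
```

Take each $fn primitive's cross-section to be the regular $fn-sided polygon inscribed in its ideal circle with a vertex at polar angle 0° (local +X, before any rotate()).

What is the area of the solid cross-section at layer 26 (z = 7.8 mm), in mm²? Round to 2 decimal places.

114.13 mm²

At z = 7.8 mm: the 22.5×22.5 cube contributes its full rectangle (area 506.25 mm²); the cylinder at (-2.5, -1) is not intersected at this z (z outside [8, 12.5]); the cylinder at (12, 6.5): section is a regular 16-gon, circumradius r=11 (area = (16/2)·11.000²·sin(360°/16) = 370.44 mm²); the 17×26 cube at (12, 9) contributes its full rectangle (area 442.00 mm²); After the difference (first − rest): starting from the 22.5×22.5 cube (506.25 mm²), the r=11 cylinder at (12, 6.5) partially overlaps it — only the 316.10 mm² overlap (of its 370.44 mm²) is removed, clipping the outline; the 17×26 cube at (12, 9) partially overlaps it — only the 76.02 mm² overlap (of its 442.00 mm²) is removed, clipping the outline — area = 114.13 mm²; (whole slice rotated 30° about Z — lengths, areas and connectivity unchanged). Overall, the cross-section has 2 separate islands. Net area = 114.13 mm².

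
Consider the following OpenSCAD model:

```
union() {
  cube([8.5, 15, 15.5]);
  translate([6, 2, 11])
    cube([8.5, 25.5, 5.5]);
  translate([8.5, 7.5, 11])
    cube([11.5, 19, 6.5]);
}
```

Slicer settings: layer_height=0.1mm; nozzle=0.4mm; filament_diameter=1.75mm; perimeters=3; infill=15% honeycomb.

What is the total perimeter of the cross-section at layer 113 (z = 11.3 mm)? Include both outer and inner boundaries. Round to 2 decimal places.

95.00 mm

At z = 11.3 mm: the cube is present — its section is the full 8.5×15 rectangle (perimeter 47.00 mm); the cube at (6, 2) is present — its section is the full 8.5×25.5 rectangle (perimeter 68.00 mm); the cube at (8.5, 7.5) (footprint 11.5×19) is included at this height (perimeter 61.00 mm); Merging all regions: the regions partially overlap (shared area 146.50 mm²), so the edge portions inside another operand are dropped and the merged outline is re-measured after clipping — boundary = 95.00 mm. Overall, the cross-section is a single solid region. Total boundary length (outer) = 95.00 mm.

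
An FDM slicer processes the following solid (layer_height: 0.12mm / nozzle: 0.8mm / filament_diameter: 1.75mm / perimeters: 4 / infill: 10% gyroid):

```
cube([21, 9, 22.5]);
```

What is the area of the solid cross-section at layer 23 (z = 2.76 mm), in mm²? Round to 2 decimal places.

189.00 mm²

At z = 2.76 mm: the 21×9 cube contributes its full rectangle (area 189.00 mm²). Overall, the cross-section is a single solid region. Net area = 189.00 mm².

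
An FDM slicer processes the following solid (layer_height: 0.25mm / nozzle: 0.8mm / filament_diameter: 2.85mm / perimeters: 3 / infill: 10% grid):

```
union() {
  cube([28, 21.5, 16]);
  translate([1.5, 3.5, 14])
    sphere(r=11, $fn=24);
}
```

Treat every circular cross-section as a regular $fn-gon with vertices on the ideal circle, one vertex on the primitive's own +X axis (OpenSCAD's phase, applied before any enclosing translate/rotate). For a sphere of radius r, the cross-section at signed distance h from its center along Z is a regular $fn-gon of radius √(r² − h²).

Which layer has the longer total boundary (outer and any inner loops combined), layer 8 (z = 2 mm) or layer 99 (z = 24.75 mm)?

layer 8 (z = 2 mm)

Layer 8 (z = 2): the 28×21.5 cube contributes its full rectangle (perimeter 99.00 mm); the sphere at (1.5, 3.5) is not intersected at this z (|z−center|=12.000 > r=11); Taking the union: only the 28×21.5 cube is present, so the union is just that shape — boundary = 99.00 mm. So its perimeter = 99.00 mm. Layer 99 (z = 24.75): the cube is not intersected at this z (z outside [0, 16]); the r=11 sphere at (1.5, 3.5) slices to a regular 24-gon of circumradius 2.332 (√(r²−h²) with h=10.75 from center) (perimeter = 2·24·2.332·sin(180°/24) = 14.61 mm); Combining (union): only the r=11 sphere at (1.5, 3.5) is present, so the union is just that shape — boundary = 14.61 mm. So its perimeter = 14.61 mm. Layer 8 is larger (99.00 vs 14.61 mm).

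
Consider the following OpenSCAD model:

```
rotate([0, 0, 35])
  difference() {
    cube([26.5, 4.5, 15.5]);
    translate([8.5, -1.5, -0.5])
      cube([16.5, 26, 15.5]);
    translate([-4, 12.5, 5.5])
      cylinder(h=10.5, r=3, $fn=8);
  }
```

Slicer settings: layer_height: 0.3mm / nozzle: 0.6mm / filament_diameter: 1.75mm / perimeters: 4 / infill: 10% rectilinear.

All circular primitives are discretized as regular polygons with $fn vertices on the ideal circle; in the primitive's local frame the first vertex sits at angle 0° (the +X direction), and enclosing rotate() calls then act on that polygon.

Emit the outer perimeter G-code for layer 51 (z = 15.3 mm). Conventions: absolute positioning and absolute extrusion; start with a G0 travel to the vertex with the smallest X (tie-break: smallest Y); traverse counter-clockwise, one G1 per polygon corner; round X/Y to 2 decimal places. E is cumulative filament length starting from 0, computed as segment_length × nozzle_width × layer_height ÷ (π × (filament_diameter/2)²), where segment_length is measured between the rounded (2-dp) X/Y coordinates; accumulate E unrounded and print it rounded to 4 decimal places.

At z = 15.3 mm: the cube (footprint 26.5×4.5) is included at this height; the cube at (8.5, -1.5) does not reach this height (z outside [-0.5, 15]); the cylinder at (-4, 12.5): section is a regular 8-gon, circumradius r=3; After the difference (first − rest): starting from the 26.5×4.5 cube, the r=3 cylinder at (-4, 12.5) misses the remaining region (no effect) — 1 connected region; (whole slice rotated 35° about Z — lengths, areas and connectivity unchanged). The outline is a single polygon with 4 vertices. Extrusion per mm of travel: 0.6 × 0.3 / (π × 0.875²) = 0.074835. Accumulating E over each segment gives final E = 4.6405.

G0 X-2.58 Y3.69 Z15.30
G1 X0.00 Y0.00 E0.3369
G1 X21.71 Y15.20 E2.3202
G1 X19.13 Y18.89 E2.6572
G1 X-2.58 Y3.69 E4.6405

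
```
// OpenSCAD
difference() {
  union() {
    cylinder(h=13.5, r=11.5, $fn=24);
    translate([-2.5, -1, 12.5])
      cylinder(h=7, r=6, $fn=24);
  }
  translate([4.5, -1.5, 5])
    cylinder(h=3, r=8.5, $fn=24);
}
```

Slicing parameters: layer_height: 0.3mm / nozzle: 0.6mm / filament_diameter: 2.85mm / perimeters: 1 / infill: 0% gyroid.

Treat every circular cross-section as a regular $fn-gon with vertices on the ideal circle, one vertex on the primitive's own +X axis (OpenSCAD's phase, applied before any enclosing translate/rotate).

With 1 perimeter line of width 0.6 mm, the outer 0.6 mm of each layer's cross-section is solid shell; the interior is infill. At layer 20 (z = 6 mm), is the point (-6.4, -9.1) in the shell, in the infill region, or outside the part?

shell

At z = 6 mm: the cylinder: section is a regular 24-gon, circumradius r=11.5; the cylinder at (-2.5, -1) is not intersected at this z (z outside [12.5, 19.5]); Taking the union: only the r=11.5 cylinder is present, so the union is just that shape — 1 connected region; the r=8.5 cylinder at (4.5, -1.5) contributes a regular 24-gon of circumradius 8.5; Subtracting the remaining from the first: starting from that combined region, the r=8.5 cylinder at (4.5, -1.5) partially overlaps it — only the 204.30 mm² overlap (of its 224.40 mm²) is removed, clipping the outline — 1 connected region. Overall, the cross-section is a single solid region. The nearest boundary edge runs (-5.75, -9.96)→(-8.13, -8.13); distance from the point to it = 0.29 mm. The point is inside the cross-section, 0.29 mm from the nearest boundary — within the 0.6 mm shell band (1 × 0.6).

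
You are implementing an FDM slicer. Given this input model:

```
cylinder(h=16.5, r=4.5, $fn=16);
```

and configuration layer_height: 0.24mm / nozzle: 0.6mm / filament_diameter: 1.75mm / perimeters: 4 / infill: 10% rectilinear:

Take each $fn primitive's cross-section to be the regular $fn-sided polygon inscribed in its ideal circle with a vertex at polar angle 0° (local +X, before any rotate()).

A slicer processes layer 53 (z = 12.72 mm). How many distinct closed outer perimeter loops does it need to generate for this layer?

1

At z = 12.72 mm: the cylinder: section is a regular 16-gon, circumradius r=4.5. The result has 1 disconnected region.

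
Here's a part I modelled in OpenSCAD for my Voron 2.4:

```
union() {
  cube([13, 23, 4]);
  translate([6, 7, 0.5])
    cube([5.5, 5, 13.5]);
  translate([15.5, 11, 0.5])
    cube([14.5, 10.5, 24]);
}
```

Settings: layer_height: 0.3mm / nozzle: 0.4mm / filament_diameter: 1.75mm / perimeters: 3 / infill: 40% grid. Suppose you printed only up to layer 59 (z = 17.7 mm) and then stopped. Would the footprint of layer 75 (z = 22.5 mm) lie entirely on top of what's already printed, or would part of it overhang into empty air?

entirely on top

Compare the two slices. At z = 17.7: the cube is absent (z outside [0, 4]); the cube at (6, 7) is not intersected at this z (z outside [0.5, 14]); the 14.5×10.5 cube at (15.5, 11) contributes its full rectangle (area 152.25 mm²); Merging all regions: only the 14.5×10.5 cube at (15.5, 11) is present, so the union is just that shape — area = 152.25 mm². At z = 22.5: the cube does not reach this height (z outside [0, 4]); the cube at (6, 7) is not intersected at this z (z outside [0.5, 14]); the 14.5×10.5 cube at (15.5, 11) contributes its full rectangle (area 152.25 mm²); Taking the union: only the 14.5×10.5 cube at (15.5, 11) is present, so the union is just that shape — area = 152.25 mm². Checking containment: the cross-section at z = 22.5 is a subset of the cross-section at z = 17.7.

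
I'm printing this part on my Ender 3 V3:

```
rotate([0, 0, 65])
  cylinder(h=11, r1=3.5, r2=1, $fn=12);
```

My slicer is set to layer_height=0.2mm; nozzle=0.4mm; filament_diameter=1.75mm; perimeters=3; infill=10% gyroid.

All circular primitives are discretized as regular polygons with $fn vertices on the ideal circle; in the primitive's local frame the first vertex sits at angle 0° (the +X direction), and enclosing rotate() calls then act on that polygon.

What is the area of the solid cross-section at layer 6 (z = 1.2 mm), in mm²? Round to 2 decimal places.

At z = 1.2 mm: the cone (r1=3.5→r2=1) has section circumradius 3.227 here — a regular 12-gon (area = (12/2)·3.227²·sin(360°/12) = 31.25 mm²); (rotated 65° about Z; rotation is an isometry so areas/perimeters/island counts are preserved). Overall, the cross-section is a single solid region. Net area = 31.25 mm².

31.25 mm²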